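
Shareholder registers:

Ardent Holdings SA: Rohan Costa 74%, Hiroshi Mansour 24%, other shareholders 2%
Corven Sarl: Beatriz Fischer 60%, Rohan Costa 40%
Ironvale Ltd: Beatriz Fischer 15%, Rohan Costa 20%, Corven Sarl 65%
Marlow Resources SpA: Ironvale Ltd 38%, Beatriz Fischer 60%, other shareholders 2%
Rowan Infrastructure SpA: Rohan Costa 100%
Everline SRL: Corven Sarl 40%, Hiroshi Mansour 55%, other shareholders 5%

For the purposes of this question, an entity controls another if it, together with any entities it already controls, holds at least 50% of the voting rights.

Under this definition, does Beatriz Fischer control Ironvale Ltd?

Beatriz holds 60% of Corven, so Beatriz controls Corven.
Beatriz and Corven together hold 15% + 65% = 80% of Ironvale, so Beatriz controls Ironvale.

Yes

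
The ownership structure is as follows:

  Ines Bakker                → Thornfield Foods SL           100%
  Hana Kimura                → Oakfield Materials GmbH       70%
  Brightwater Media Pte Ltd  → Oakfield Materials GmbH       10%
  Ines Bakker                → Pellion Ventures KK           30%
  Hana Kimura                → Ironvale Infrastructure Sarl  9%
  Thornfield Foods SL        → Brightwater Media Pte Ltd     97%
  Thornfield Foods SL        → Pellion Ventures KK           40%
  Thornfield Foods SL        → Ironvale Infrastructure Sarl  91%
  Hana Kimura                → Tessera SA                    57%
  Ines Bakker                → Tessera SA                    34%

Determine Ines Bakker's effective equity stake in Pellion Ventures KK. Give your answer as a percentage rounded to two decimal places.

70.00%

Ines reaches Pellion along 2 paths.
Direct stake: 30% = 30%.
Via Thornfield: 100% × 40% = 40%.
Total: 30% + 40% = 70%.
Rounded: 70.00%.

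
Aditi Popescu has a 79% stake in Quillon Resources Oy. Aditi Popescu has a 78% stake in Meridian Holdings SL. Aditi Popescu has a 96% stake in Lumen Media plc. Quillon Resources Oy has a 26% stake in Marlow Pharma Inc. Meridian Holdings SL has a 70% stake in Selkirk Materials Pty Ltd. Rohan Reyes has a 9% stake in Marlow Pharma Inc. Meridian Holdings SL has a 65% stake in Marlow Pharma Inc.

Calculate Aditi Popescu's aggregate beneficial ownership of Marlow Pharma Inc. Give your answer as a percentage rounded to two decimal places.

Aditi reaches Marlow along 2 paths.
Via Quillon: 79% × 26% = 20.54%.
Via Meridian: 78% × 65% = 50.7%.
Total: 20.54% + 50.7% = 71.24%.

71.24%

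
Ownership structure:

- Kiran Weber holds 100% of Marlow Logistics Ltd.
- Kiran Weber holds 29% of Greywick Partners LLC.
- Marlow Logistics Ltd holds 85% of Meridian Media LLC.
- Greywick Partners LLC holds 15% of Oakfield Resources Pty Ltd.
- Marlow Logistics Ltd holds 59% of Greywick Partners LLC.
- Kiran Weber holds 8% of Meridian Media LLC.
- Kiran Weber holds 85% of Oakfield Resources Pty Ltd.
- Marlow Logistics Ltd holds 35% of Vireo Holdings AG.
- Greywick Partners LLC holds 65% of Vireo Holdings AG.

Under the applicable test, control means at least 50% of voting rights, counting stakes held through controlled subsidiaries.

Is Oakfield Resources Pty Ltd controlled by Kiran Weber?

Kiran holds 100% of Marlow, so Kiran controls Marlow.
Kiran and Marlow together hold 29% + 59% = 88% of Greywick, so Kiran controls Greywick.
Greywick and Kiran together hold 15% + 85% = 100% of Oakfield, so Kiran controls Oakfield.

Yes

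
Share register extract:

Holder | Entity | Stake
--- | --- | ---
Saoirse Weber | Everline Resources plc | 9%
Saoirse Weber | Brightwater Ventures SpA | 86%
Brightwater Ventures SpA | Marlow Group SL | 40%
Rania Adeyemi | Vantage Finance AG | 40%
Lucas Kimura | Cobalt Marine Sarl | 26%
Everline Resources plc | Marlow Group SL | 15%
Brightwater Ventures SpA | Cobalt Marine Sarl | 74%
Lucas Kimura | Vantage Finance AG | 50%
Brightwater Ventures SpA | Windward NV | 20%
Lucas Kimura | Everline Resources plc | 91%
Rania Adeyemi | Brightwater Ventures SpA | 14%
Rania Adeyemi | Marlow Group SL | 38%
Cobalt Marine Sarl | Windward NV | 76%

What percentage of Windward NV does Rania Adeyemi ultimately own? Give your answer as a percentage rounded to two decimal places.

Rania reaches Windward along 2 paths.
Via Brightwater → Cobalt: 14% × 74% × 76% = 7.8736%.
Via Brightwater: 14% × 20% = 2.8%.
Total: 7.8736% + 2.8% = 10.6736%.
Rounded: 10.67%.

10.67%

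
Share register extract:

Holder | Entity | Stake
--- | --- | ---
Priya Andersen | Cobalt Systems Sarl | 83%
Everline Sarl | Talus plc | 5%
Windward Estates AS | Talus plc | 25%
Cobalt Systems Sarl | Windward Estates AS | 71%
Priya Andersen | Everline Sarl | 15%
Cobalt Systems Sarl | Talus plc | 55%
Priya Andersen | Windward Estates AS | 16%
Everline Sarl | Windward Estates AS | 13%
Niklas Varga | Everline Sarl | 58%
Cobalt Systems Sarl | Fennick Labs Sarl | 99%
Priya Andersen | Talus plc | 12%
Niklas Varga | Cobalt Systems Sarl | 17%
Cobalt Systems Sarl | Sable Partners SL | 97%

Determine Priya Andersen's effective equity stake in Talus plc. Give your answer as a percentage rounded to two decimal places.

Priya reaches Talus along 6 paths.
Via Cobalt → Windward: 83% × 71% × 25% = 14.7325%.
Via Everline → Windward: 15% × 13% × 25% = 0.4875%.
Via Windward: 16% × 25% = 4%.
Via Cobalt: 83% × 55% = 45.65%.
Direct stake: 12% = 12%.
Via Everline: 15% × 5% = 0.75%.
Total: 14.7325% + 0.4875% + 4% + 45.65% + 12% + 0.75% = 77.62%.

77.62%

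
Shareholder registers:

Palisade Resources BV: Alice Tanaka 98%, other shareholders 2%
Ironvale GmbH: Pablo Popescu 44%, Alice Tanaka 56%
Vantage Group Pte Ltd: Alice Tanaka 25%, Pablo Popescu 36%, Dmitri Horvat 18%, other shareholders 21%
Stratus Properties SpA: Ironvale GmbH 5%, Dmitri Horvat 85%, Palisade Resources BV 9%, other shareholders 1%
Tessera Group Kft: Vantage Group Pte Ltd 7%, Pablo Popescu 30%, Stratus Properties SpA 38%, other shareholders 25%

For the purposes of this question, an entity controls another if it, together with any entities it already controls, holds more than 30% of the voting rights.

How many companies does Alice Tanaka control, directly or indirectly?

2

Alice holds 98% of Palisade, so Alice controls Palisade.
Alice holds 56% of Ironvale, so Alice controls Ironvale.
No other company's threshold is met.
Alice controls 2 companies.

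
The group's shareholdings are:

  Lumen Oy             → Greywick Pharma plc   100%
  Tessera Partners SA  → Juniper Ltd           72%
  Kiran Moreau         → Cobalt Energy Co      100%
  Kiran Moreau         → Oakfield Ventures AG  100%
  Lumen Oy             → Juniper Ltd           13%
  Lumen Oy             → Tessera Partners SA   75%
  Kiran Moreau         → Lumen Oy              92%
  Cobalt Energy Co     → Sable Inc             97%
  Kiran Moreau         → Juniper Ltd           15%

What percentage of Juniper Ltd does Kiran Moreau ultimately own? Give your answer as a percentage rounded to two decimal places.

76.64%

Kiran reaches Juniper along 3 paths.
Direct stake: 15% = 15%.
Via Lumen → Tessera: 92% × 75% × 72% = 49.68%.
Via Lumen: 92% × 13% = 11.96%.
Total: 15% + 49.68% + 11.96% = 76.64%.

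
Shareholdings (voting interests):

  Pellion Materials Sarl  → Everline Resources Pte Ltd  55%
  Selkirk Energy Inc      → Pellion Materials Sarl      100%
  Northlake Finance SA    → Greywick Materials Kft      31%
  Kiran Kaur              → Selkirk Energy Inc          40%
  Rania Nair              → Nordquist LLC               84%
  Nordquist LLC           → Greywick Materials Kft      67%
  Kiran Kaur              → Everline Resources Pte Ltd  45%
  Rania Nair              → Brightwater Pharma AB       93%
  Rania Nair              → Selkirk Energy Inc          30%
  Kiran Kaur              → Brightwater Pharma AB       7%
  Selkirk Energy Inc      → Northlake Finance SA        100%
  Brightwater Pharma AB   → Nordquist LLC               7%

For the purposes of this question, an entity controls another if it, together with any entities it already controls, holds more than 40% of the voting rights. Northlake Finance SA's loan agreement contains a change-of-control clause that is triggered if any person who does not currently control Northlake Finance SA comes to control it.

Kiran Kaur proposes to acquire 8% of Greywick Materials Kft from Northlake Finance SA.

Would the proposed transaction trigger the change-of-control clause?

The purchase adds only to Kiran's holdings (Northlake's stake shrinks), so Kiran is the only person who could newly come to control Northlake.
Kiran holds 45% of Everline, so Kiran controls Everline.
Neither Kiran nor any entity Kiran controls holds any voting interest in Northlake.
So before the transaction, Kiran does not control Northlake.
After the purchase, Kiran holds 8% of Greywick directly, and Northlake's stake falls to 23%.
Kiran's side now holds 8% of Greywick, not > 40%, so Kiran still does not control Greywick.
After the transaction, neither Kiran nor any entity Kiran controls holds a voting interest in Northlake, so Kiran still does not control it.
No new person acquires control, so the clause is not triggered.

No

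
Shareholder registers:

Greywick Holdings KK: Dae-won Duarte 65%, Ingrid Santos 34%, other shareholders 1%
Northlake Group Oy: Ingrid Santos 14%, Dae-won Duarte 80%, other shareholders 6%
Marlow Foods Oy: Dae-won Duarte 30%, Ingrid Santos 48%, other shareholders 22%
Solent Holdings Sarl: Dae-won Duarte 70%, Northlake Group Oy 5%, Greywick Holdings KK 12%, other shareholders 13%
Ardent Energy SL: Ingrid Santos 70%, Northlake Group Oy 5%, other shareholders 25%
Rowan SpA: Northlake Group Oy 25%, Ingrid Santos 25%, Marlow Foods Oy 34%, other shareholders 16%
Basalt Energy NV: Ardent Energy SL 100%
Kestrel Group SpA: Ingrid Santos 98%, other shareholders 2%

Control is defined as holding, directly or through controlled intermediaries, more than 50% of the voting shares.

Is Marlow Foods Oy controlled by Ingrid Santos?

No

Ingrid holds 70% of Ardent, so Ingrid controls Ardent.
Ardent holds 100% of Basalt, so Ingrid controls Basalt.
Ingrid holds 98% of Kestrel, so Ingrid controls Kestrel.
In Marlow, Ingrid's side holds only 48%, not > 50%.
So Ingrid does not control Marlow.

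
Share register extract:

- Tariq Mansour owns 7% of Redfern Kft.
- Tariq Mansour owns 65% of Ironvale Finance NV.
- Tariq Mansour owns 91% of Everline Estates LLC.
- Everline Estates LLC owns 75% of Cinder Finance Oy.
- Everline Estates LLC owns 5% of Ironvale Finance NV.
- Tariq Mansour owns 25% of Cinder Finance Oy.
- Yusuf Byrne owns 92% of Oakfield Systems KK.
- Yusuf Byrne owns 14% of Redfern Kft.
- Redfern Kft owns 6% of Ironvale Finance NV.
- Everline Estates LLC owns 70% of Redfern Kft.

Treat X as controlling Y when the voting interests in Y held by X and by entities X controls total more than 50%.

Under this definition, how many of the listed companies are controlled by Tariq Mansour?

Tariq holds 91% of Everline, so Tariq controls Everline.
Everline and Tariq together hold 70% + 7% = 77% of Redfern, so Tariq controls Redfern.
Everline and Tariq and Redfern together hold 5% + 65% + 6% = 76% of Ironvale, so Tariq controls Ironvale.
Tariq and Everline together hold 25% + 75% = 100% of Cinder, so Tariq controls Cinder.
No other company's threshold is met.
Tariq controls 4 companies.

4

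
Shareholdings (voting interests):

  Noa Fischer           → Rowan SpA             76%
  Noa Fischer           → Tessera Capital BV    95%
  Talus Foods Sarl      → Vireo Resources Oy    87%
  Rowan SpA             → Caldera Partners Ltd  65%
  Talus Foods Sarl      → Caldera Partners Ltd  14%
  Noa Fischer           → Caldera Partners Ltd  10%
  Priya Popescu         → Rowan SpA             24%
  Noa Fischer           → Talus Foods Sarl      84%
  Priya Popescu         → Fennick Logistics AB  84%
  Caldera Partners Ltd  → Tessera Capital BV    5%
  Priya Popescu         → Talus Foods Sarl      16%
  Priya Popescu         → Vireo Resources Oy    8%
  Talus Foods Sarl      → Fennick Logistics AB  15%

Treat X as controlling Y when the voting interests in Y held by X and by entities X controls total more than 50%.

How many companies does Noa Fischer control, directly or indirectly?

Noa holds 84% of Talus, so Noa controls Talus.
Noa holds 76% of Rowan, so Noa controls Rowan.
Talus holds 87% of Vireo, so Noa controls Vireo.
Talus and Noa and Rowan together hold 14% + 10% + 65% = 89% of Caldera, so Noa controls Caldera.
Caldera and Noa together hold 5% + 95% = 100% of Tessera, so Noa controls Tessera.
No other company's threshold is met.
Noa controls 5 companies.

5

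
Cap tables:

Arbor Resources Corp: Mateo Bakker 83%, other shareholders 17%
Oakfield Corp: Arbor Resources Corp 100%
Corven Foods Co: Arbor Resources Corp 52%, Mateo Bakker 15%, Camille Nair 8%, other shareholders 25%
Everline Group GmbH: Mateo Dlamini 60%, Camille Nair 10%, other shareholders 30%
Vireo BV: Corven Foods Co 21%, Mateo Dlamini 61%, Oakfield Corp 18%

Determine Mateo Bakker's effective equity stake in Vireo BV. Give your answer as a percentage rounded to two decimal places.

27.15%

Mateo Bakker reaches Vireo along 3 paths.
Via Arbor → Corven: 83% × 52% × 21% = 9.0636%.
Via Corven: 15% × 21% = 3.15%.
Via Arbor → Oakfield: 83% × 100% × 18% = 14.94%.
Total: 9.0636% + 3.15% + 14.94% = 27.1536%.
Rounded: 27.15%.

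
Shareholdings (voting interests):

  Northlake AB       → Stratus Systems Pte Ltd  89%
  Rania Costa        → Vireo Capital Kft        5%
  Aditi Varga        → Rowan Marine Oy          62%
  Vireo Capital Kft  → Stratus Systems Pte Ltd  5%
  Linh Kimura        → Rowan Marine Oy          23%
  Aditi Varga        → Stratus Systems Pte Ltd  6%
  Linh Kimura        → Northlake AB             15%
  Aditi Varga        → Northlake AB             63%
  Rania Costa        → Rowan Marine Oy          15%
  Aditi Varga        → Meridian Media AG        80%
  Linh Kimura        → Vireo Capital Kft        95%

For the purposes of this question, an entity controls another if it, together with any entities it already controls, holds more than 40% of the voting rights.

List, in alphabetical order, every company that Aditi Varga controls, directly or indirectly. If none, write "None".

Aditi holds 62% of Rowan, so Aditi controls Rowan.
Aditi holds 63% of Northlake, so Aditi controls Northlake.
Aditi holds 80% of Meridian, so Aditi controls Meridian.
Northlake and Aditi together hold 89% + 6% = 95% of Stratus, so Aditi controls Stratus.
No other company's threshold is met.

Meridian Media AG, Northlake AB, Rowan Marine Oy, Stratus Systems Pte Ltd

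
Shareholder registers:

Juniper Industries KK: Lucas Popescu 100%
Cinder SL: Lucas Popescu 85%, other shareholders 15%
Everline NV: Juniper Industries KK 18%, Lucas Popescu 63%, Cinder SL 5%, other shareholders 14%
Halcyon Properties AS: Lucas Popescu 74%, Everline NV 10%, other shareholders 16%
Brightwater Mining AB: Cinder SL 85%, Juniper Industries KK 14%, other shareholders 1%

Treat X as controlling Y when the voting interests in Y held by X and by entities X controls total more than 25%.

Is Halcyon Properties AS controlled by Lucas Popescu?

Lucas holds 85% of Cinder, so Lucas controls Cinder.
Lucas holds 100% of Juniper, so Lucas controls Juniper.
Juniper and Lucas and Cinder together hold 18% + 63% + 5% = 86% of Everline, so Lucas controls Everline.
Lucas and Everline together hold 74% + 10% = 84% of Halcyon, so Lucas controls Halcyon.

Yes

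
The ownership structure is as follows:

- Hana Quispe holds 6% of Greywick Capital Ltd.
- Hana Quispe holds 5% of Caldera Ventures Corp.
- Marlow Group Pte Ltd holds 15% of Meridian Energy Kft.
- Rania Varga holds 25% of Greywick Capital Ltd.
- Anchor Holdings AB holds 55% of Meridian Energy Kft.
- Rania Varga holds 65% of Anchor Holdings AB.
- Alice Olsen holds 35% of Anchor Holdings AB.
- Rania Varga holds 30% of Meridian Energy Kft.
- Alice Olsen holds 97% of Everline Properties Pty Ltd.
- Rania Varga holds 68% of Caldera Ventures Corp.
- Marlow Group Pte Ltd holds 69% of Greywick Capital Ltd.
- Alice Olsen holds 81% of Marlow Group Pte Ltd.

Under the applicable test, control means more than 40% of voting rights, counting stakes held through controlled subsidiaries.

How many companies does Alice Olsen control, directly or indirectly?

Alice holds 81% of Marlow, so Alice controls Marlow.
Marlow holds 69% of Greywick, so Alice controls Greywick.
Alice holds 97% of Everline, so Alice controls Everline.
No other company's threshold is met.
Alice controls 3 companies.

3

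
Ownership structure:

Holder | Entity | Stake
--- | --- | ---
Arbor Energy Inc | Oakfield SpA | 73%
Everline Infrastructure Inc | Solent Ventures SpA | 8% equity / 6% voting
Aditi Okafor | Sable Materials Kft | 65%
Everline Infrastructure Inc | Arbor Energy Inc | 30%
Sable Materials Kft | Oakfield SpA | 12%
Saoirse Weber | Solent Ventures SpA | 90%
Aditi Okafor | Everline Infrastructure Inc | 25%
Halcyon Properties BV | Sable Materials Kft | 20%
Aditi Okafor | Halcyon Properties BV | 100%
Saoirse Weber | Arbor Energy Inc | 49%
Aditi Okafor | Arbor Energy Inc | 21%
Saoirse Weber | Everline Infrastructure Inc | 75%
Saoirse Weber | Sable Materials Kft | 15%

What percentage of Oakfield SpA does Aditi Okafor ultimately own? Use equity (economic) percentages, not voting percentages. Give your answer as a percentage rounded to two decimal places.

Aditi reaches Oakfield along 4 paths.
Via Everline → Arbor: 25% × 30% × 73% = 5.475%.
Via Arbor: 21% × 73% = 15.33%.
Via Sable: 65% × 12% = 7.8%.
Via Halcyon → Sable: 100% × 20% × 12% = 2.4%.
Total: 5.475% + 15.33% + 7.8% + 2.4% = 31.005%.
Rounded: 31.01%.

31.01%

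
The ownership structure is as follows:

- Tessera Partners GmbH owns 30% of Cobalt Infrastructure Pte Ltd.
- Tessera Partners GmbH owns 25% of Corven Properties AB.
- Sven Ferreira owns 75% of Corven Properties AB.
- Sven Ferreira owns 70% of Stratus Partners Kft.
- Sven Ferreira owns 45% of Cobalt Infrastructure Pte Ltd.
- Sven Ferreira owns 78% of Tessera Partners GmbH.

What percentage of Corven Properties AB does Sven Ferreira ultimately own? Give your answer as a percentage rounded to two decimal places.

94.50%

Sven reaches Corven along 2 paths.
Direct stake: 75% = 75%.
Via Tessera: 78% × 25% = 19.5%.
Total: 75% + 19.5% = 94.5%.
Rounded: 94.50%.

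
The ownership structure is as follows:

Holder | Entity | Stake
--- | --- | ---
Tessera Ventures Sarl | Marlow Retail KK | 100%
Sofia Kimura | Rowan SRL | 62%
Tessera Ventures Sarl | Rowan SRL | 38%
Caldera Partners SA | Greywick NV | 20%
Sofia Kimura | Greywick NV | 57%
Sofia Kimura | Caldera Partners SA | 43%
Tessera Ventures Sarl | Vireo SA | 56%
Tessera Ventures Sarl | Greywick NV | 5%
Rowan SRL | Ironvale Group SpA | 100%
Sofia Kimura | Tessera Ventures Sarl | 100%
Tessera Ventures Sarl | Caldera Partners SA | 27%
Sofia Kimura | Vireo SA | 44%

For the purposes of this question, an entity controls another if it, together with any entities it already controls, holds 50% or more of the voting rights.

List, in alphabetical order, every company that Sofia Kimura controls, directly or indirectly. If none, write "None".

Sofia holds 100% of Tessera, so Sofia controls Tessera.
Tessera and Sofia together hold 27% + 43% = 70% of Caldera, so Sofia controls Caldera.
Tessera and Sofia together hold 38% + 62% = 100% of Rowan, so Sofia controls Rowan.
Tessera and Caldera and Sofia together hold 5% + 20% + 57% = 82% of Greywick, so Sofia controls Greywick.
Tessera holds 100% of Marlow, so Sofia controls Marlow.
Tessera and Sofia together hold 56% + 44% = 100% of Vireo, so Sofia controls Vireo.
Rowan holds 100% of Ironvale, so Sofia controls Ironvale.

Caldera Partners SA, Greywick NV, Ironvale Group SpA, Marlow Retail KK, Rowan SRL, Tessera Ventures Sarl, Vireo SA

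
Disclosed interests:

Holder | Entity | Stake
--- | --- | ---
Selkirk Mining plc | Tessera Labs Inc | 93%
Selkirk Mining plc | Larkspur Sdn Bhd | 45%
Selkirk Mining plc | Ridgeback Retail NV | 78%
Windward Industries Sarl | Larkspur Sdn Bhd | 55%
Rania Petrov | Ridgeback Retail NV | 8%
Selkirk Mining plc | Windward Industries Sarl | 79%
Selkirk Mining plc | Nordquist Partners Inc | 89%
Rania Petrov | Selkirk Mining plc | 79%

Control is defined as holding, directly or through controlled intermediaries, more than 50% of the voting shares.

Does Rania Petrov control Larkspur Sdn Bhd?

Rania holds 79% of Selkirk, so Rania controls Selkirk.
Selkirk holds 79% of Windward, so Rania controls Windward.
Windward and Selkirk together hold 55% + 45% = 100% of Larkspur, so Rania controls Larkspur.

Yes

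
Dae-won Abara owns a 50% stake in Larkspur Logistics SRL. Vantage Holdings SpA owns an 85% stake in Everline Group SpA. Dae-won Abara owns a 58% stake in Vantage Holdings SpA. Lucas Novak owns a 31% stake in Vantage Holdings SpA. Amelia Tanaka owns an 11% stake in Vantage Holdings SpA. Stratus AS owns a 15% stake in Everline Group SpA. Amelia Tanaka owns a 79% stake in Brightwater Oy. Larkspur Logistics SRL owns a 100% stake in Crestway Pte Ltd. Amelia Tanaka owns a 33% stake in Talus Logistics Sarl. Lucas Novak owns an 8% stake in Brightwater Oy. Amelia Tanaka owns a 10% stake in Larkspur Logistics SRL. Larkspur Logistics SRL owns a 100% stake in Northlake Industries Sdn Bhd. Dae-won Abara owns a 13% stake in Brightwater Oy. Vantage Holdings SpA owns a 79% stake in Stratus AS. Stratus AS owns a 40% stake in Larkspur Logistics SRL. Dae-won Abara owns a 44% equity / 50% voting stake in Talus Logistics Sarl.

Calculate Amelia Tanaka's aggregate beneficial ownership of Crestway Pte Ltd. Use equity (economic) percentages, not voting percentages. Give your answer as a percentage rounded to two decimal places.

Amelia reaches Crestway along 2 paths.
Via Vantage → Stratus → Larkspur: 11% × 79% × 40% × 100% = 3.476%.
Via Larkspur: 10% × 100% = 10%.
Total: 3.476% + 10% = 13.476%.
Rounded: 13.48%.

13.48%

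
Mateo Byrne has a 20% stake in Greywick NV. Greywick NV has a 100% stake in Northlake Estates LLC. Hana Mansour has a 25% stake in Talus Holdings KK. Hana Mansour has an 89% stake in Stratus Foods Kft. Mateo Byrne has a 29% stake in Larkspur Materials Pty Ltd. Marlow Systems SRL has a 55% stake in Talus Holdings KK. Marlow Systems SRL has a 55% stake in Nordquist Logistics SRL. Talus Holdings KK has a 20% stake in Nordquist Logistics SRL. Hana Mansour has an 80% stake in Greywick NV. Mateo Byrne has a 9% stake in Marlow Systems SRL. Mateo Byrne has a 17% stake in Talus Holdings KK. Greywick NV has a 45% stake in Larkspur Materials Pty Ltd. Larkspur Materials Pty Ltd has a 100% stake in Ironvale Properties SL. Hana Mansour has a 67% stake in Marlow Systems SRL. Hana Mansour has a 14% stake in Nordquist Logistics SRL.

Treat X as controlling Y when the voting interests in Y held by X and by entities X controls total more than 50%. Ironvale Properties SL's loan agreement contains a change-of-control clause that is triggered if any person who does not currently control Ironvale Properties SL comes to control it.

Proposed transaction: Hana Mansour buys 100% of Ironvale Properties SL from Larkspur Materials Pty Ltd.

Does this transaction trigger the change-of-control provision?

Yes

The purchase adds only to Hana's holdings (Larkspur's stake shrinks), so Hana is the only person who could newly come to control Ironvale.
Hana holds 80% of Greywick, so Hana controls Greywick.
Hana holds 67% of Marlow, so Hana controls Marlow.
Marlow and Hana together hold 55% + 25% = 80% of Talus, so Hana controls Talus.
Marlow and Hana and Talus together hold 55% + 14% + 20% = 89% of Nordquist, so Hana controls Nordquist.
Greywick holds 100% of Northlake, so Hana controls Northlake.
Hana holds 89% of Stratus, so Hana controls Stratus.
Neither Hana nor any entity Hana controls holds any voting interest in Ironvale.
So before the transaction, Hana does not control Ironvale.
After the purchase, Hana holds 100% of Ironvale directly, and Larkspur's stake falls to 0%.
Hana holds 100% of Ironvale, so Hana controls Ironvale.
Hana did not control Ironvale before and does after, so the clause is triggered.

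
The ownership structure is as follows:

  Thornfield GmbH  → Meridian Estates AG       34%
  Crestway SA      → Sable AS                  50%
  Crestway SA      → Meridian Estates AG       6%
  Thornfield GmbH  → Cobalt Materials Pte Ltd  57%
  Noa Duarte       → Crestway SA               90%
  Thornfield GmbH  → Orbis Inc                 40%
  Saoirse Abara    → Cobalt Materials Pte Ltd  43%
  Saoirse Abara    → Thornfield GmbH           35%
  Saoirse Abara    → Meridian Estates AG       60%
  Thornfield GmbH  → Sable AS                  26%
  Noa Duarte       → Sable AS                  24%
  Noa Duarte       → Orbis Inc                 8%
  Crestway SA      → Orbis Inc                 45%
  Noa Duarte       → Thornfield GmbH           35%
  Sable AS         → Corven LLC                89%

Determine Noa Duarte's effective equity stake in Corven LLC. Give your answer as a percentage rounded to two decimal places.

69.51%

Noa reaches Corven along 3 paths.
Via Crestway → Sable: 90% × 50% × 89% = 40.05%.
Via Sable: 24% × 89% = 21.36%.
Via Thornfield → Sable: 35% × 26% × 89% = 8.099%.
Total: 40.05% + 21.36% + 8.099% = 69.509%.
Rounded: 69.51%.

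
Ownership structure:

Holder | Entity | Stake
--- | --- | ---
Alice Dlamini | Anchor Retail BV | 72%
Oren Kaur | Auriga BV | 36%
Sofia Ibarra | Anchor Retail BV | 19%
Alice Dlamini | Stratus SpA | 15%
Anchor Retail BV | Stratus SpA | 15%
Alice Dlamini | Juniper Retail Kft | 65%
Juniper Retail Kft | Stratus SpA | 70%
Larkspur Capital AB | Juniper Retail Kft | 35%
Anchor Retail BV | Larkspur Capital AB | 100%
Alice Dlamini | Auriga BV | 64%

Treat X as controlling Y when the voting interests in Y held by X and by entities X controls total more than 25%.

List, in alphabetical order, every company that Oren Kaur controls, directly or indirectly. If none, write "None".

Oren holds 36% of Auriga, so Oren controls Auriga.
No other company's threshold is met.

Auriga BV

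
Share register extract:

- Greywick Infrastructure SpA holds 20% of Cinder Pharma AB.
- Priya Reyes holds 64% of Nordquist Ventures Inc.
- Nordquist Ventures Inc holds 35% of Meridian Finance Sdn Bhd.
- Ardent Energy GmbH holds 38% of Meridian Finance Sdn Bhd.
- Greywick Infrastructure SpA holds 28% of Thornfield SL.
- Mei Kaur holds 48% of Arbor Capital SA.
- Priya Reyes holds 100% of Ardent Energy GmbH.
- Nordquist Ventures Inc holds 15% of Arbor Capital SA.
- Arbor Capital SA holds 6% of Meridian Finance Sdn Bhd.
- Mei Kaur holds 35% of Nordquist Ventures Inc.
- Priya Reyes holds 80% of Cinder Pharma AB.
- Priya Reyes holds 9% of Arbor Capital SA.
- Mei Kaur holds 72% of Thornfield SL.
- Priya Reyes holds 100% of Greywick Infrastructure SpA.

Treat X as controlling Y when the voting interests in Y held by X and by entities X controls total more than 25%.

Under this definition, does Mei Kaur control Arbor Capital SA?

Mei holds 35% of Nordquist, so Mei controls Nordquist.
Mei and Nordquist together hold 48% + 15% = 63% of Arbor, so Mei controls Arbor.

Yes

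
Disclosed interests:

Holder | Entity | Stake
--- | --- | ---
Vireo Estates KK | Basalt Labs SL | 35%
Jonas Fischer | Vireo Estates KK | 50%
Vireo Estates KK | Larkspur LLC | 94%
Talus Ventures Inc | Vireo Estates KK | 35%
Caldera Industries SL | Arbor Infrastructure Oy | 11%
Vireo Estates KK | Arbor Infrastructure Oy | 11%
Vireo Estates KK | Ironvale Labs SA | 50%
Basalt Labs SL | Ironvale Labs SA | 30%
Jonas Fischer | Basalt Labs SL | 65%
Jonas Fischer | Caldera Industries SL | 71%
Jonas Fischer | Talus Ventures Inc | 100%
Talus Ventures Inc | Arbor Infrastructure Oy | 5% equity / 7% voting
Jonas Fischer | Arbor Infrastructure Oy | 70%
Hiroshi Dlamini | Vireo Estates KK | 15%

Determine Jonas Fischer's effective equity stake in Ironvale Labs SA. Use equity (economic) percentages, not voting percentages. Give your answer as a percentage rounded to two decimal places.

Jonas reaches Ironvale along 5 paths.
Via Basalt: 65% × 30% = 19.5%.
Via Talus → Vireo → Basalt: 100% × 35% × 35% × 30% = 3.675%.
Via Vireo → Basalt: 50% × 35% × 30% = 5.25%.
Via Talus → Vireo: 100% × 35% × 50% = 17.5%.
Via Vireo: 50% × 50% = 25%.
Total: 19.5% + 3.675% + 5.25% + 17.5% + 25% = 70.925%.
Rounded: 70.93%.

70.93%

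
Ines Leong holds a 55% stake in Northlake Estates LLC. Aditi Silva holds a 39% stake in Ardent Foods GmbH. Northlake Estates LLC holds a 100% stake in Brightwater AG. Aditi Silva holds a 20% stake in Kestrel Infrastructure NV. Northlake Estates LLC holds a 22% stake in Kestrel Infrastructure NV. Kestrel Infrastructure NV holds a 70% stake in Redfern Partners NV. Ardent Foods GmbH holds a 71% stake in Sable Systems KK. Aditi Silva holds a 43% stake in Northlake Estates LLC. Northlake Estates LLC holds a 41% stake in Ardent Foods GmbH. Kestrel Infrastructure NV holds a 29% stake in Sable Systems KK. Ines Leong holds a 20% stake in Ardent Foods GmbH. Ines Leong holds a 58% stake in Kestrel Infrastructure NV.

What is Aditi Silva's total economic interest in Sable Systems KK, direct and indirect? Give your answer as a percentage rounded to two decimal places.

48.75%

Aditi reaches Sable along 4 paths.
Via Kestrel: 20% × 29% = 5.8%.
Via Northlake → Kestrel: 43% × 22% × 29% = 2.7434%.
Via Northlake → Ardent: 43% × 41% × 71% = 12.5173%.
Via Ardent: 39% × 71% = 27.69%.
Total: 5.8% + 2.7434% + 12.5173% + 27.69% = 48.7507%.
Rounded: 48.75%.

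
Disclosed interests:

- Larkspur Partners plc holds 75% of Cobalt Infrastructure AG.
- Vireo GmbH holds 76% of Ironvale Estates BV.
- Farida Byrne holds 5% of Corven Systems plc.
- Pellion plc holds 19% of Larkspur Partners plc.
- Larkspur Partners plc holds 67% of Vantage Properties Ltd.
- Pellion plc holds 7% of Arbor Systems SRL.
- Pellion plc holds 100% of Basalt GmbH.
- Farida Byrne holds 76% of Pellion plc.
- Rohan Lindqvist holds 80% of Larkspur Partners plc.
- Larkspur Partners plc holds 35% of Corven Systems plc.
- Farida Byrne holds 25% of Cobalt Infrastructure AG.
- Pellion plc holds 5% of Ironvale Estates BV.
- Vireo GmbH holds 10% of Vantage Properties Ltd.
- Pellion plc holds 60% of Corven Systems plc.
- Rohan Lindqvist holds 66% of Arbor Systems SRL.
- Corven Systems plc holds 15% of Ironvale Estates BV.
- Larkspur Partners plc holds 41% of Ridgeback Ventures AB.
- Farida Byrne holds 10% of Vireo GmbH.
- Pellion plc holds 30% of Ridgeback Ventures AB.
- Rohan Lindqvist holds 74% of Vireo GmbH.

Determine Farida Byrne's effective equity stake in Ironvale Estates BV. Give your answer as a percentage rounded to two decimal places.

19.75%

Farida reaches Ironvale along 5 paths.
Via Vireo: 10% × 76% = 7.6%.
Via Pellion: 76% × 5% = 3.8%.
Via Pellion → Larkspur → Corven: 76% × 19% × 35% × 15% = 0.7581%.
Via Pellion → Corven: 76% × 60% × 15% = 6.84%.
Via Corven: 5% × 15% = 0.75%.
Total: 7.6% + 3.8% + 0.7581% + 6.84% + 0.75% = 19.7481%.
Rounded: 19.75%.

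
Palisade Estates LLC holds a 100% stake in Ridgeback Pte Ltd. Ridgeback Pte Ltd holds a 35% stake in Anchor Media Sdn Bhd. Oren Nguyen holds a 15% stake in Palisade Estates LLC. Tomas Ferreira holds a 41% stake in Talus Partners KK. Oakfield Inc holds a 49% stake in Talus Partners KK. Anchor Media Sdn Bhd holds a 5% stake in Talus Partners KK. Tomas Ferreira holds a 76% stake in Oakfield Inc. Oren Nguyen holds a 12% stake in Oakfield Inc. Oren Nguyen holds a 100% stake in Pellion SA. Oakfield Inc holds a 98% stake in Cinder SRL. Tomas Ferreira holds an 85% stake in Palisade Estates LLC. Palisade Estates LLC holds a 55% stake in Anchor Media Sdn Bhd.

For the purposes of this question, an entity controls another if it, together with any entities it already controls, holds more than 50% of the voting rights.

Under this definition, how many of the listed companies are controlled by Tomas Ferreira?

6

Tomas holds 76% of Oakfield, so Tomas controls Oakfield.
Tomas holds 85% of Palisade, so Tomas controls Palisade.
Palisade holds 100% of Ridgeback, so Tomas controls Ridgeback.
Ridgeback and Palisade together hold 35% + 55% = 90% of Anchor, so Tomas controls Anchor.
Tomas and Oakfield and Anchor together hold 41% + 49% + 5% = 95% of Talus, so Tomas controls Talus.
Oakfield holds 98% of Cinder, so Tomas controls Cinder.
No other company's threshold is met.
Tomas controls 6 companies.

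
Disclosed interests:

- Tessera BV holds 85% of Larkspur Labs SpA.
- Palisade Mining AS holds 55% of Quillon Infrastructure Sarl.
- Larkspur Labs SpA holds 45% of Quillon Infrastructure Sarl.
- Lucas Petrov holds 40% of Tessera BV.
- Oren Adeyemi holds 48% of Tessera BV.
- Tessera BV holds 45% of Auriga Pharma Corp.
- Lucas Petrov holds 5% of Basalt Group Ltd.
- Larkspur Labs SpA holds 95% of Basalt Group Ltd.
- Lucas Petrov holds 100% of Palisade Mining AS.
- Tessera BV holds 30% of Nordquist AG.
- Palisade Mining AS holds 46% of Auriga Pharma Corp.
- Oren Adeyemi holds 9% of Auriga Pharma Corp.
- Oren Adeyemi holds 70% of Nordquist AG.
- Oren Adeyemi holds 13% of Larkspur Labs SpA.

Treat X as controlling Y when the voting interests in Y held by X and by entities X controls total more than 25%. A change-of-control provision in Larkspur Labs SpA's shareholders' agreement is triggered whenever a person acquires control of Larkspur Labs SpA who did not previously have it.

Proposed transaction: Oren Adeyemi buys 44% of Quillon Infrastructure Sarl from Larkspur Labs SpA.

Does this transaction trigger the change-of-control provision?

No

The purchase adds only to Oren's holdings (Larkspur's stake shrinks), so Oren is the only person who could newly come to control Larkspur.
Oren holds 48% of Tessera, so Oren controls Tessera.
Tessera and Oren together hold 85% + 13% = 98% of Larkspur, so Oren controls Larkspur.
So Oren already controls Larkspur before the transaction.
After the purchase, Oren holds 44% of Quillon directly, and Larkspur's stake falls to 1%.
Oren controlled Larkspur already, so this is not a new person acquiring control; every other person's position is unchanged or reduced.
No new person acquires control, so the clause is not triggered.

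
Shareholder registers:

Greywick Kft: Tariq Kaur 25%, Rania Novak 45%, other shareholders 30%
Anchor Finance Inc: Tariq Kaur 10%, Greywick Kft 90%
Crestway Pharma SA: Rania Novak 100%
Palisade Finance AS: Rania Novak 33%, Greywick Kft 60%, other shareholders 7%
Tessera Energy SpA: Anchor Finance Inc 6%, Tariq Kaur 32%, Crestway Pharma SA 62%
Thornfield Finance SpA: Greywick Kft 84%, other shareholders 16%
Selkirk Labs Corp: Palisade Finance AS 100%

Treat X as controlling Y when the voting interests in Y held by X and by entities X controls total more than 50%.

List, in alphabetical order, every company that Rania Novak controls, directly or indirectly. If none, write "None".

Rania holds 100% of Crestway, so Rania controls Crestway.
Crestway holds 62% of Tessera, so Rania controls Tessera.
No other company's threshold is met.

Crestway Pharma SA, Tessera Energy SpA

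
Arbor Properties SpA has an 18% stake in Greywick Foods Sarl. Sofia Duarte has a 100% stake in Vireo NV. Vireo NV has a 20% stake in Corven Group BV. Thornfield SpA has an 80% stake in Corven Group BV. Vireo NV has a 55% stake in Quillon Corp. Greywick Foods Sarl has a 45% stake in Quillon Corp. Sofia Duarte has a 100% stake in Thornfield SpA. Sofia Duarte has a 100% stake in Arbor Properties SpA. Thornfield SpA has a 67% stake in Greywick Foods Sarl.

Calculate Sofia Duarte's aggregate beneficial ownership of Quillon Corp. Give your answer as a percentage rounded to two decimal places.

93.25%

Sofia reaches Quillon along 3 paths.
Via Vireo: 100% × 55% = 55%.
Via Thornfield → Greywick: 100% × 67% × 45% = 30.15%.
Via Arbor → Greywick: 100% × 18% × 45% = 8.1%.
Total: 55% + 30.15% + 8.1% = 93.25%.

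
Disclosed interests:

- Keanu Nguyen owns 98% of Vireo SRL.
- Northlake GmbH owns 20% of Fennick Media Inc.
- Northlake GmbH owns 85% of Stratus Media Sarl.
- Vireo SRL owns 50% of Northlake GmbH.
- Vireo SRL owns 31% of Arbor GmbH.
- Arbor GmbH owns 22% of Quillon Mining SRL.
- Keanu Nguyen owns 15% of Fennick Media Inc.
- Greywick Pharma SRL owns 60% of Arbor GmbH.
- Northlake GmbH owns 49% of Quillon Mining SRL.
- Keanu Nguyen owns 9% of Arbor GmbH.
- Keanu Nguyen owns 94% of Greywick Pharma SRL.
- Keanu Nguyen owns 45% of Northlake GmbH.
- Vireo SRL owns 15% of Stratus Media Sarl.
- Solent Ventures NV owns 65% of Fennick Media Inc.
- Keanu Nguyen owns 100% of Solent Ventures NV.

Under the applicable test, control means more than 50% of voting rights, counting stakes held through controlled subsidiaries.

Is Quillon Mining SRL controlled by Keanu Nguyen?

Yes

Keanu holds 98% of Vireo, so Keanu controls Vireo.
Keanu holds 94% of Greywick, so Keanu controls Greywick.
Greywick and Vireo and Keanu together hold 60% + 31% + 9% = 100% of Arbor, so Keanu controls Arbor.
Vireo and Keanu together hold 50% + 45% = 95% of Northlake, so Keanu controls Northlake.
Northlake and Arbor together hold 49% + 22% = 71% of Quillon, so Keanu controls Quillon.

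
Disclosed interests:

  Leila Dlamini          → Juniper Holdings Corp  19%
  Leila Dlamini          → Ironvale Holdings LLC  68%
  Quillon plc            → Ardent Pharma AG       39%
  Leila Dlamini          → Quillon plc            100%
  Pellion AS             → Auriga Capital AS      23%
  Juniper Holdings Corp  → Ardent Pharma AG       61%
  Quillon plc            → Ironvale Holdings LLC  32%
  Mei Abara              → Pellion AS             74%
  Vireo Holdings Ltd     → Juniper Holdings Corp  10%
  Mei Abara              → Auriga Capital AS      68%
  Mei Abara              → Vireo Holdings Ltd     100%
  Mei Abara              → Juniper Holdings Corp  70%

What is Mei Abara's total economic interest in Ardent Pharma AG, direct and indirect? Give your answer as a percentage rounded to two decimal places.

Mei reaches Ardent along 2 paths.
Via Juniper: 70% × 61% = 42.7%.
Via Vireo → Juniper: 100% × 10% × 61% = 6.1%.
Total: 42.7% + 6.1% = 48.8%.
Rounded: 48.80%.

48.80%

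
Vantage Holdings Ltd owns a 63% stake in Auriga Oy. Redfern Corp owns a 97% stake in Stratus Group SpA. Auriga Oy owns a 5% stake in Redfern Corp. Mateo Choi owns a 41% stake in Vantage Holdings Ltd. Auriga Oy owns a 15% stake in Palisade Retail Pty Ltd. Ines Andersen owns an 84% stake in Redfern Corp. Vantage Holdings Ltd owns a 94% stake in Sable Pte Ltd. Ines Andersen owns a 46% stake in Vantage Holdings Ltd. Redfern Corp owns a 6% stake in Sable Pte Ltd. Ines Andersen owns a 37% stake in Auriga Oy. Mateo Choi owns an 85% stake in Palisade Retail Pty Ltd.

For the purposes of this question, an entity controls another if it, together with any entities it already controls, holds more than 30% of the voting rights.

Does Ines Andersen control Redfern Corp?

Ines holds 46% of Vantage, so Ines controls Vantage.
Vantage and Ines together hold 63% + 37% = 100% of Auriga, so Ines controls Auriga.
Ines and Auriga together hold 84% + 5% = 89% of Redfern, so Ines controls Redfern.

Yes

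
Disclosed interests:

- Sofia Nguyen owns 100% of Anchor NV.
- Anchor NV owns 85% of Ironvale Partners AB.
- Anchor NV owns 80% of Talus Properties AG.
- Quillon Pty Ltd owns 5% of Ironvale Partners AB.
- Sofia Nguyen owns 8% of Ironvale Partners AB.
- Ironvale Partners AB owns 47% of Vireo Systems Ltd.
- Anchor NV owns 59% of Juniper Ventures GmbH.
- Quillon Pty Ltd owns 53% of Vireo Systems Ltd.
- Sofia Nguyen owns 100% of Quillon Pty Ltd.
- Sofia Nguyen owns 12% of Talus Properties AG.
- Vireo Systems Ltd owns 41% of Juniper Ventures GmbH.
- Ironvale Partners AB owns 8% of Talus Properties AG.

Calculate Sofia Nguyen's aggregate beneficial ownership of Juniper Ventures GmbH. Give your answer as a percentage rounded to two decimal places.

99.61%

Sofia reaches Juniper along 5 paths.
Via Ironvale → Vireo: 8% × 47% × 41% = 1.5416%.
Via Quillon → Ironvale → Vireo: 100% × 5% × 47% × 41% = 0.9635%.
Via Anchor → Ironvale → Vireo: 100% × 85% × 47% × 41% = 16.3795%.
Via Quillon → Vireo: 100% × 53% × 41% = 21.73%.
Via Anchor: 100% × 59% = 59%.
Total: 1.5416% + 0.9635% + 16.3795% + 21.73% + 59% = 99.6146%.
Rounded: 99.61%.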